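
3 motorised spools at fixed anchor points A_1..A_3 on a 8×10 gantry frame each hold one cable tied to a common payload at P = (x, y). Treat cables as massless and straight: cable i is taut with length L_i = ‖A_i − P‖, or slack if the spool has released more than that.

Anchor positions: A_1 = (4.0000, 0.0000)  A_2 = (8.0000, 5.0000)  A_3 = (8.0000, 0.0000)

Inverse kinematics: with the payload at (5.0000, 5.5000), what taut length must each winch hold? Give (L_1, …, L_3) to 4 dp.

cable 1: Δx=-1.0000, Δy=-5.5000; L_1 = √(Δx²+Δy²) = 5.5902
cable 2: Δx=3.0000, Δy=-0.5000; L_2 = √(Δx²+Δy²) = 3.0414
cable 3: Δx=3.0000, Δy=-5.5000; L_3 = √(Δx²+Δy²) = 6.2650

(5.5902, 3.0414, 6.2650)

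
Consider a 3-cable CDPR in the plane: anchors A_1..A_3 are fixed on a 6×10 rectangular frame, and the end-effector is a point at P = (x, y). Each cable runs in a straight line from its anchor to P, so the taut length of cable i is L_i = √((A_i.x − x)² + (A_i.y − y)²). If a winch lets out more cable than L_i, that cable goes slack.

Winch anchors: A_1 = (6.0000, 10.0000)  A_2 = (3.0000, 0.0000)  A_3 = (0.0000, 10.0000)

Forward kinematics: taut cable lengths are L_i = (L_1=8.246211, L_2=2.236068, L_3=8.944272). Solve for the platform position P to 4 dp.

circle eqns → linear via eq_j − eq_1; set q_j = A_j·A_j − L_j²
q_1 = 36.0000+100.0000−68.0000 = 68.0000
6.0000·x + 20.0000·y = q_1−q_2 = 64.0000
12.0000·x + 0.0000·y = q_1−q_3 = 48.0000
solve first two rows → x=4.0000, y=2.0000

(4.0000, 2.0000)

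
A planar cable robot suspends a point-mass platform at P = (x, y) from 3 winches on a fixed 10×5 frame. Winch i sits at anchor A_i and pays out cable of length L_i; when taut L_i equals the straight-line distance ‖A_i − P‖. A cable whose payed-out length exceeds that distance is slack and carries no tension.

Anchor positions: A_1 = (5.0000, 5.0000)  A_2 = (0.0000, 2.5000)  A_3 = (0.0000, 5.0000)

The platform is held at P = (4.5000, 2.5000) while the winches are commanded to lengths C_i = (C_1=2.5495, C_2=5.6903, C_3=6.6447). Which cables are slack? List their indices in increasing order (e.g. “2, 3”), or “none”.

2, 3

cable 1: L_1 = ‖A_1−P‖ = 2.5495;  C_1 = 2.5495 → taut
cable 2: L_2 = ‖A_2−P‖ = 4.5000;  C_2 = 5.6903 → slack
cable 3: L_3 = ‖A_3−P‖ = 5.1478;  C_3 = 6.6447 → slack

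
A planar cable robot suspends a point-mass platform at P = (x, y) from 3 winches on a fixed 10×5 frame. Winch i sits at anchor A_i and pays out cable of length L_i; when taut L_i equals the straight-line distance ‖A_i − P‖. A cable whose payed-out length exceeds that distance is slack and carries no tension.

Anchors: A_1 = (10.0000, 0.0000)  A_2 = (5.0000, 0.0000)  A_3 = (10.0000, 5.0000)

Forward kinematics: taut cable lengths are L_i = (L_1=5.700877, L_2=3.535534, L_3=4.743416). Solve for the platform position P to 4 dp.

expand ‖A_i−P‖²=L_i² and subtract eq 1 (q_i ≔ ‖A_i‖²−L_i²)
q_1 = 100.0000+0.0000−32.5000 = 67.5000
eq1−eq2 → [10.0000  0.0000]·P = 55.0000
eq1−eq3 → [0.0000  -10.0000]·P = -35.0000
2×2 solve → P = (5.5000, 3.5000)

(5.5000, 3.5000)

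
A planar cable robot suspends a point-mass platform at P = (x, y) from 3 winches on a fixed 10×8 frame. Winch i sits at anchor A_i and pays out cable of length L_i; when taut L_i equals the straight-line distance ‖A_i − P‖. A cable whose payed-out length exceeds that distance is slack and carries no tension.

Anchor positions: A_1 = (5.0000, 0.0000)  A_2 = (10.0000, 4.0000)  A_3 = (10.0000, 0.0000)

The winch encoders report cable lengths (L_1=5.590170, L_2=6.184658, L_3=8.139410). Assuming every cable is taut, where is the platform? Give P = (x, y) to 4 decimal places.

(4.0000, 5.5000)

each cable: (A_i−P)·(A_i−P) = L_i²; let k_i = ‖A_i‖²−L_i²
k_1 = 25.0000+0.0000−31.2500 = -6.2500
row 1: -10.0000x − 8.0000y = -84.0000  (k_2=77.7500)
row 2: -10.0000x + 0.0000y = -40.0000  (k_3=33.7500)
Cramer on rows 1–2 → x = 4.0000, y = 5.5000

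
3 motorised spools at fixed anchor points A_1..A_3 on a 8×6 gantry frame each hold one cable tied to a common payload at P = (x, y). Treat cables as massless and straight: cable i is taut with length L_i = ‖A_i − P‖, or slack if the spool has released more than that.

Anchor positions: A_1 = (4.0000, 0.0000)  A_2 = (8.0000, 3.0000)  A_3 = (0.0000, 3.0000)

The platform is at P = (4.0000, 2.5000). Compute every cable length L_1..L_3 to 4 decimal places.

L_1 = √((4.0000−4.0000)² + (0.0000−2.5000)²) = 2.5000
L_2 = √((8.0000−4.0000)² + (3.0000−2.5000)²) = 4.0311
L_3 = √((0.0000−4.0000)² + (3.0000−2.5000)²) = 4.0311

(2.5000, 4.0311, 4.0311)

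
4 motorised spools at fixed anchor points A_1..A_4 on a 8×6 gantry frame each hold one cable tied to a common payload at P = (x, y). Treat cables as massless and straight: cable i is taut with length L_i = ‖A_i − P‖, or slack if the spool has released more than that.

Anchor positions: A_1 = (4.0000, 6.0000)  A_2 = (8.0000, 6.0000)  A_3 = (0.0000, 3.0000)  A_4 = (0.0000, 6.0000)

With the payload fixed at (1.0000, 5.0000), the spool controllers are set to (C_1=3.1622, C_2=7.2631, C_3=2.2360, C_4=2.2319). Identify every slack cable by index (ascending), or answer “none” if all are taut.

2, 4

i=1: geometric 3.1623 vs commanded 3.1622 ⇒ taut
i=2: geometric 7.0711 vs commanded 7.2631 ⇒ slack
i=3: geometric 2.2361 vs commanded 2.2360 ⇒ taut
i=4: geometric 1.4142 vs commanded 2.2319 ⇒ slack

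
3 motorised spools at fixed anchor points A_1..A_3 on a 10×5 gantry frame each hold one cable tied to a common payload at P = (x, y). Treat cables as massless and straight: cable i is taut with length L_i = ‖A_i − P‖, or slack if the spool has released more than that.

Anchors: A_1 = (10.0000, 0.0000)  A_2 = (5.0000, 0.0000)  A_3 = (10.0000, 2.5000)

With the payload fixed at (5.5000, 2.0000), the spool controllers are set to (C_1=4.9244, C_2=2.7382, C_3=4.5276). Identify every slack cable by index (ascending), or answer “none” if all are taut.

cable 1: √((4.5000)²+(-2.0000)²)=4.9244, C_1=4.9244: taut
cable 2: √((-0.5000)²+(-2.0000)²)=2.0616, C_2=2.7382: slack
cable 3: √((4.5000)²+(0.5000)²)=4.5277, C_3=4.5276: taut

2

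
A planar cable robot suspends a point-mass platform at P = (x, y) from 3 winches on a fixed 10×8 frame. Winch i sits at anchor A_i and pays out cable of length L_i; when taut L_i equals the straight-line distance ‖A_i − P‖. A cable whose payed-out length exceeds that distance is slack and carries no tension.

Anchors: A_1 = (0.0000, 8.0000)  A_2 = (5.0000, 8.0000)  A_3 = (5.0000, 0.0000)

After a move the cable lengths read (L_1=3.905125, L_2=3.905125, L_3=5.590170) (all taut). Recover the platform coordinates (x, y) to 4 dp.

(2.5000, 5.0000)

each cable: (A_i−P)·(A_i−P) = L_i²; let c_i = ‖A_i‖²−L_i²
c_1 = 0.0000+64.0000−15.2500 = 48.7500
row 1: -10.0000x + 0.0000y = -25.0000  (c_2=73.7500)
row 2: -10.0000x + 16.0000y = 55.0000  (c_3=-6.2500)
Cramer on rows 1–2 → x = 2.5000, y = 5.0000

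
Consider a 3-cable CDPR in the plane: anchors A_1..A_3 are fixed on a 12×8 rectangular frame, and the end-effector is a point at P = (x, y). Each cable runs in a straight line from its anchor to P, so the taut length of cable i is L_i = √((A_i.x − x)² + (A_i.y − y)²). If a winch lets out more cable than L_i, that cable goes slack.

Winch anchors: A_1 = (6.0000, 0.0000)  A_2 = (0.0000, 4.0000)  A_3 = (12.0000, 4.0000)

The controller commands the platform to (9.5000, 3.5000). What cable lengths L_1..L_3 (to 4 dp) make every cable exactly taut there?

cable 1: Δx=-3.5000, Δy=-3.5000; L_1 = √(Δx²+Δy²) = 4.9497
cable 2: Δx=-9.5000, Δy=0.5000; L_2 = √(Δx²+Δy²) = 9.5131
cable 3: Δx=2.5000, Δy=0.5000; L_3 = √(Δx²+Δy²) = 2.5495

(4.9497, 9.5131, 2.5495)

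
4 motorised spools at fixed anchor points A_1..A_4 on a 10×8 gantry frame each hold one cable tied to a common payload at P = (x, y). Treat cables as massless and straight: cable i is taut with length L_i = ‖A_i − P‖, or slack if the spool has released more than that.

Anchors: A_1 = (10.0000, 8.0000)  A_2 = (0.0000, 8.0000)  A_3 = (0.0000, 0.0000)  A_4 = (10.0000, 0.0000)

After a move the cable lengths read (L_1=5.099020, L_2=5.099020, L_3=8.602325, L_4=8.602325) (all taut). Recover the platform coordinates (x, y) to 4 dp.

circle eqns → linear via eq_j − eq_1; set k_j = A_j·A_j − L_j²
k_1 = 100.0000+64.0000−26.0000 = 138.0000
20.0000·x + 0.0000·y = k_1−k_2 = 100.0000
20.0000·x + 16.0000·y = k_1−k_3 = 212.0000
0.0000·x + 16.0000·y = k_1−k_4 = 112.0000
solve first two rows → x=5.0000, y=7.0000
check cable 4: ‖A_4−P‖² = 74.0000 ≈ L_4² = 74.0000 ✓

(5.0000, 7.0000)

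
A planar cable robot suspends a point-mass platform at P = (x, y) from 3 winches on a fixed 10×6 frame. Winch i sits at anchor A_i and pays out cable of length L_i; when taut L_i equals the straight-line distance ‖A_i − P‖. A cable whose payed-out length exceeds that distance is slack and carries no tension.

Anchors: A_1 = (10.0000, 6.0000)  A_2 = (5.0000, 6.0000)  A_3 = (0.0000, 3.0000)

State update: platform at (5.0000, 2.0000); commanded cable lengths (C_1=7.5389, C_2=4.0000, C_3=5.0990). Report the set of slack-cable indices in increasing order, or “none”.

1

cable 1: L_1 = ‖A_1−P‖ = 6.4031;  C_1 = 7.5389 → slack
cable 2: L_2 = ‖A_2−P‖ = 4.0000;  C_2 = 4.0000 → taut
cable 3: L_3 = ‖A_3−P‖ = 5.0990;  C_3 = 5.0990 → taut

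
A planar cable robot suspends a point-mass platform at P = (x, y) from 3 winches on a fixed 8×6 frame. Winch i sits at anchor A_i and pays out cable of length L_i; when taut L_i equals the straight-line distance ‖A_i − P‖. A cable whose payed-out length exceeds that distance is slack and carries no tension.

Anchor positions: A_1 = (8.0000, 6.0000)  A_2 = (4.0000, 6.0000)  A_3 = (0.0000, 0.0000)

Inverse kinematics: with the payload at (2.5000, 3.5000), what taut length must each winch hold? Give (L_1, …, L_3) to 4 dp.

cable 1: Δx=5.5000, Δy=2.5000; L_1 = √(Δx²+Δy²) = 6.0415
cable 2: Δx=1.5000, Δy=2.5000; L_2 = √(Δx²+Δy²) = 2.9155
cable 3: Δx=-2.5000, Δy=-3.5000; L_3 = √(Δx²+Δy²) = 4.3012

(6.0415, 2.9155, 4.3012)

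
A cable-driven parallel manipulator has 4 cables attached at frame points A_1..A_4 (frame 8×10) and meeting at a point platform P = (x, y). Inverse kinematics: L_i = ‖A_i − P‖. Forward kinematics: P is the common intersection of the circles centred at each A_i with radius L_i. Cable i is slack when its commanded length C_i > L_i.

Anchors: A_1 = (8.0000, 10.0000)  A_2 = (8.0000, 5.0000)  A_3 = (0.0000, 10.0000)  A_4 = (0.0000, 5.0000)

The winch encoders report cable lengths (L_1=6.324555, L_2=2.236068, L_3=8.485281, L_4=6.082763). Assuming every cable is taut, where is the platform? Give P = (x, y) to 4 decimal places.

circle eqns → linear via eq_j − eq_1; set q_j = A_j·A_j − L_j²
q_1 = 64.0000+100.0000−40.0000 = 124.0000
0.0000·x + 10.0000·y = q_1−q_2 = 40.0000
16.0000·x + 0.0000·y = q_1−q_3 = 96.0000
16.0000·x + 10.0000·y = q_1−q_4 = 136.0000
solve first two rows → x=6.0000, y=4.0000
check cable 4: ‖A_4−P‖² = 37.0000 ≈ L_4² = 37.0000 ✓

(6.0000, 4.0000)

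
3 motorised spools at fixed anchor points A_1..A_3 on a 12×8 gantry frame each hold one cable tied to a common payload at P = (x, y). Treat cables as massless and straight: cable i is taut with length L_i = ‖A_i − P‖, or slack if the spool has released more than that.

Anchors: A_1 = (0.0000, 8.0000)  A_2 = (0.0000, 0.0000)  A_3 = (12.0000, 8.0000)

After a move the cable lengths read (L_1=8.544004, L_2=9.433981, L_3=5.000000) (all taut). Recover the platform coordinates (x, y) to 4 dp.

circle eqns → linear via eq_j − eq_1; set c_j = A_j·A_j − L_j²
c_1 = 0.0000+64.0000−73.0000 = -9.0000
0.0000·x + 16.0000·y = c_1−c_2 = 80.0000
-24.0000·x + 0.0000·y = c_1−c_3 = -192.0000
solve first two rows → x=8.0000, y=5.0000

(8.0000, 5.0000)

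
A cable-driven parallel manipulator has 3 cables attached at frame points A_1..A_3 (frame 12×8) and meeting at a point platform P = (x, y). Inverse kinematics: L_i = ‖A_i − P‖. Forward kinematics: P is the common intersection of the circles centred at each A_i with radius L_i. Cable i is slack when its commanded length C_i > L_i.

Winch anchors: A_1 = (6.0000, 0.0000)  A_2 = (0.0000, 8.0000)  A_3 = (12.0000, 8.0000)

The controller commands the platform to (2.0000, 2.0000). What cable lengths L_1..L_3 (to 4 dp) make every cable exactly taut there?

(4.4721, 6.3246, 11.6619)

L_1: Δ = A_1−P = (4.0000, -2.0000) → ‖Δ‖ = √20.0000 = 4.4721
L_2: Δ = A_2−P = (-2.0000, 6.0000) → ‖Δ‖ = √40.0000 = 6.3246
L_3: Δ = A_3−P = (10.0000, 6.0000) → ‖Δ‖ = √136.0000 = 11.6619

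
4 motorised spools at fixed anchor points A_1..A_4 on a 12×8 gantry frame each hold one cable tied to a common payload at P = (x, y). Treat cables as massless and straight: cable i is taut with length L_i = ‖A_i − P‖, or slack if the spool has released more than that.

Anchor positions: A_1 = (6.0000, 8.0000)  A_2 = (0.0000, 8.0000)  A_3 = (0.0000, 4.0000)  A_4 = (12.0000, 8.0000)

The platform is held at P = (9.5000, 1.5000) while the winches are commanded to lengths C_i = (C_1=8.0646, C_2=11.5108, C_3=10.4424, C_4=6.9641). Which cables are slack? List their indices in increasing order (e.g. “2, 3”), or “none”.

1, 3

i=1: geometric 7.3824 vs commanded 8.0646 ⇒ slack
i=2: geometric 11.5109 vs commanded 11.5108 ⇒ taut
i=3: geometric 9.8234 vs commanded 10.4424 ⇒ slack
i=4: geometric 6.9642 vs commanded 6.9641 ⇒ taut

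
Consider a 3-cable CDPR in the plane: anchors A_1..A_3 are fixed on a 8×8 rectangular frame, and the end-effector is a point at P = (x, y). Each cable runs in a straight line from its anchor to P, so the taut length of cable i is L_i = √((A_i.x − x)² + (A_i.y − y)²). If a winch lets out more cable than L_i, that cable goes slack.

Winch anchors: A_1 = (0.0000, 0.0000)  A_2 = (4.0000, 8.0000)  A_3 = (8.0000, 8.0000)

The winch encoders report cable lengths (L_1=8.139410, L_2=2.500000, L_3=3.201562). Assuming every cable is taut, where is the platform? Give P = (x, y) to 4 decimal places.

expand ‖A_i−P‖²=L_i² and subtract eq 1 (c_i ≔ ‖A_i‖²−L_i²)
c_1 = 0.0000+0.0000−66.2500 = -66.2500
eq1−eq2 → [-8.0000  -16.0000]·P = -140.0000
eq1−eq3 → [-16.0000  -16.0000]·P = -184.0000
2×2 solve → P = (5.5000, 6.0000)

(5.5000, 6.0000)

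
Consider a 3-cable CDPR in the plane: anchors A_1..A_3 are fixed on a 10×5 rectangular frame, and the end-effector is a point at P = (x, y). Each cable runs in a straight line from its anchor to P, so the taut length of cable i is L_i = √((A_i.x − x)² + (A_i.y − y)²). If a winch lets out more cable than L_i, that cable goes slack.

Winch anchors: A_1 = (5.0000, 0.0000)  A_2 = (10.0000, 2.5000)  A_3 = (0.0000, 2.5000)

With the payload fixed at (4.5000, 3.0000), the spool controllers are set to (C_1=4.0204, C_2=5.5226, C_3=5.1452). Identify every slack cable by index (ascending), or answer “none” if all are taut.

1, 3

i=1: geometric 3.0414 vs commanded 4.0204 ⇒ slack
i=2: geometric 5.5227 vs commanded 5.5226 ⇒ taut
i=3: geometric 4.5277 vs commanded 5.1452 ⇒ slack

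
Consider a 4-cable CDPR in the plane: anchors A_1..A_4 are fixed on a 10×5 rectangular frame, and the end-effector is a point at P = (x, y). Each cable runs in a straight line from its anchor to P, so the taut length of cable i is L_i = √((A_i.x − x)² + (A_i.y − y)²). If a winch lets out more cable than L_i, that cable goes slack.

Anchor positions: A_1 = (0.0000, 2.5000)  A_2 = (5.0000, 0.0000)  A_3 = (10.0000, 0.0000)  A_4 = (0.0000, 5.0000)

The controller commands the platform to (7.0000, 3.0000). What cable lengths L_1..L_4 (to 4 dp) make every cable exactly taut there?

cable 1: Δx=-7.0000, Δy=-0.5000; L_1 = √(Δx²+Δy²) = 7.0178
cable 2: Δx=-2.0000, Δy=-3.0000; L_2 = √(Δx²+Δy²) = 3.6056
cable 3: Δx=3.0000, Δy=-3.0000; L_3 = √(Δx²+Δy²) = 4.2426
cable 4: Δx=-7.0000, Δy=2.0000; L_4 = √(Δx²+Δy²) = 7.2801

(7.0178, 3.6056, 4.2426, 7.2801)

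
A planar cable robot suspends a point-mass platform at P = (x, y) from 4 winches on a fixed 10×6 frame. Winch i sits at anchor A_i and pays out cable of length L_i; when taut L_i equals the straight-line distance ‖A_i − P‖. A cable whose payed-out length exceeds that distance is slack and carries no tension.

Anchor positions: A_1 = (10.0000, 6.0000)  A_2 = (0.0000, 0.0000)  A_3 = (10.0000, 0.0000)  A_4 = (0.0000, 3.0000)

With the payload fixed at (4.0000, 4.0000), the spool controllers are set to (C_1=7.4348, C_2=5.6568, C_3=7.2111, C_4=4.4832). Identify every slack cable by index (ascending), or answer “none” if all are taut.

1, 4

cable 1: L_1 = ‖A_1−P‖ = 6.3246;  C_1 = 7.4348 → slack
cable 2: L_2 = ‖A_2−P‖ = 5.6569;  C_2 = 5.6568 → taut
cable 3: L_3 = ‖A_3−P‖ = 7.2111;  C_3 = 7.2111 → taut
cable 4: L_4 = ‖A_4−P‖ = 4.1231;  C_4 = 4.4832 → slack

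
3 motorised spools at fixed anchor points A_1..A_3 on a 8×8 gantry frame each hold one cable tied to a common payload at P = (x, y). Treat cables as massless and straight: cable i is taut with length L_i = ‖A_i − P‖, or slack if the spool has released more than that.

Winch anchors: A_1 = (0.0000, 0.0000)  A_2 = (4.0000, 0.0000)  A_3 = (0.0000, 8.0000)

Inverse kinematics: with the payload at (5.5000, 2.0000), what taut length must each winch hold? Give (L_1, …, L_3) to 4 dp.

(5.8523, 2.5000, 8.1394)

L_1 = √((0.0000−5.5000)² + (0.0000−2.0000)²) = 5.8523
L_2 = √((4.0000−5.5000)² + (0.0000−2.0000)²) = 2.5000
L_3 = √((0.0000−5.5000)² + (8.0000−2.0000)²) = 8.1394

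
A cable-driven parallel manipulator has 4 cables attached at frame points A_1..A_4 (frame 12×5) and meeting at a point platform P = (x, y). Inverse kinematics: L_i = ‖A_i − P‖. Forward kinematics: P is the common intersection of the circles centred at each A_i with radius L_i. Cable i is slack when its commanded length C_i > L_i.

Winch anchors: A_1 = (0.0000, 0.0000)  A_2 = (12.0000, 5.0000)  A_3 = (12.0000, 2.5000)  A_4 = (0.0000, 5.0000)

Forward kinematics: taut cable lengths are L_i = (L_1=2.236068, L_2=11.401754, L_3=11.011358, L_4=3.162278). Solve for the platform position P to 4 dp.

(1.0000, 2.0000)

expand ‖A_i−P‖²=L_i² and subtract eq 1 (k_i ≔ ‖A_i‖²−L_i²)
k_1 = 0.0000+0.0000−5.0000 = -5.0000
eq1−eq2 → [-24.0000  -10.0000]·P = -44.0000
eq1−eq3 → [-24.0000  -5.0000]·P = -34.0000
eq1−eq4 → [0.0000  -10.0000]·P = -20.0000
2×2 solve → P = (1.0000, 2.0000)
check cable 4: ‖A_4−P‖² = 10.0000 ≈ L_4² = 10.0000 ✓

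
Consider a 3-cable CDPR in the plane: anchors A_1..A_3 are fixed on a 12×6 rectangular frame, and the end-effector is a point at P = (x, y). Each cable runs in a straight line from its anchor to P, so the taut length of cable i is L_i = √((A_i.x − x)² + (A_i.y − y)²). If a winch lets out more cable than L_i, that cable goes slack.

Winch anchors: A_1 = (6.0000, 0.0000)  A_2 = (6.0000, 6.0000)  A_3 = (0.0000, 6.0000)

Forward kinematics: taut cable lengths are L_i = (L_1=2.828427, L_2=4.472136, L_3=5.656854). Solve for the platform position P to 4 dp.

(4.0000, 2.0000)

expand ‖A_i−P‖²=L_i² and subtract eq 1 (k_i ≔ ‖A_i‖²−L_i²)
k_1 = 36.0000+0.0000−8.0000 = 28.0000
eq1−eq2 → [0.0000  -12.0000]·P = -24.0000
eq1−eq3 → [12.0000  -12.0000]·P = 24.0000
2×2 solve → P = (4.0000, 2.0000)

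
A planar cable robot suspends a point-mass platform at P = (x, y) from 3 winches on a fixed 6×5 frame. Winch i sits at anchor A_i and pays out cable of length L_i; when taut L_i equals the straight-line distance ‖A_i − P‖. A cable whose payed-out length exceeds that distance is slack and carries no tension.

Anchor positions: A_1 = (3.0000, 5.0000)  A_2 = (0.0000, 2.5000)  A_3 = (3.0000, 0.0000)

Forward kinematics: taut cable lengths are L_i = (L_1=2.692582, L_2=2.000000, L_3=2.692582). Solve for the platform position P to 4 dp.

each cable: (A_i−P)·(A_i−P) = L_i²; let q_i = ‖A_i‖²−L_i²
q_1 = 9.0000+25.0000−7.2500 = 26.7500
row 1: 6.0000x + 5.0000y = 24.5000  (q_2=2.2500)
row 2: 0.0000x + 10.0000y = 25.0000  (q_3=1.7500)
Cramer on rows 1–2 → x = 2.0000, y = 2.5000

(2.0000, 2.5000)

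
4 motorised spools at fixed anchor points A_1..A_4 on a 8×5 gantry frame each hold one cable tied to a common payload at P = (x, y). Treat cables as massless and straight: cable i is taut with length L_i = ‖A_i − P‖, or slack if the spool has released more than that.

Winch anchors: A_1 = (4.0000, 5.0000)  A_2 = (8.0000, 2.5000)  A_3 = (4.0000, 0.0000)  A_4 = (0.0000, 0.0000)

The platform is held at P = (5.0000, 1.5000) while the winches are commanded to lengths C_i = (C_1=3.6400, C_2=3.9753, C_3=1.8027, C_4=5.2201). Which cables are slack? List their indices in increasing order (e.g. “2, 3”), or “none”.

2

cable 1: L_1 = ‖A_1−P‖ = 3.6401;  C_1 = 3.6400 → taut
cable 2: L_2 = ‖A_2−P‖ = 3.1623;  C_2 = 3.9753 → slack
cable 3: L_3 = ‖A_3−P‖ = 1.8028;  C_3 = 1.8027 → taut
cable 4: L_4 = ‖A_4−P‖ = 5.2202;  C_4 = 5.2201 → taut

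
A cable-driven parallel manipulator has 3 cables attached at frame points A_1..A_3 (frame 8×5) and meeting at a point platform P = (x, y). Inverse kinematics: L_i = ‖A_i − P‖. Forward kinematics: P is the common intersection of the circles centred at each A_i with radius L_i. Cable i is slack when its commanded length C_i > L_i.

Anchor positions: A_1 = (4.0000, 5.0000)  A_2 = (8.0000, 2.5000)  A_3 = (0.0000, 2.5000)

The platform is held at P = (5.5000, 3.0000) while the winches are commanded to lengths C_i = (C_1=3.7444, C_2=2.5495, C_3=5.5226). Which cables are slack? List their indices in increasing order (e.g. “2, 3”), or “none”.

1

cable 1: √((-1.5000)²+(2.0000)²)=2.5000, C_1=3.7444: slack
cable 2: √((2.5000)²+(-0.5000)²)=2.5495, C_2=2.5495: taut
cable 3: √((-5.5000)²+(-0.5000)²)=5.5227, C_3=5.5226: taut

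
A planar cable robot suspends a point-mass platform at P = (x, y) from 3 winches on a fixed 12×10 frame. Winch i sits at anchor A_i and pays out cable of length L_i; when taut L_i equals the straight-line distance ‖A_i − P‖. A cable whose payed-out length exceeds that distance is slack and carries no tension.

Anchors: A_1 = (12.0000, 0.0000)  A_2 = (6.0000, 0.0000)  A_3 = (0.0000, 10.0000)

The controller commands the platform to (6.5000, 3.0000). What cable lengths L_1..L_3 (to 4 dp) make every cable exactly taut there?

(6.2650, 3.0414, 9.5525)

L_1 = √((12.0000−6.5000)² + (0.0000−3.0000)²) = 6.2650
L_2 = √((6.0000−6.5000)² + (0.0000−3.0000)²) = 3.0414
L_3 = √((0.0000−6.5000)² + (10.0000−3.0000)²) = 9.5525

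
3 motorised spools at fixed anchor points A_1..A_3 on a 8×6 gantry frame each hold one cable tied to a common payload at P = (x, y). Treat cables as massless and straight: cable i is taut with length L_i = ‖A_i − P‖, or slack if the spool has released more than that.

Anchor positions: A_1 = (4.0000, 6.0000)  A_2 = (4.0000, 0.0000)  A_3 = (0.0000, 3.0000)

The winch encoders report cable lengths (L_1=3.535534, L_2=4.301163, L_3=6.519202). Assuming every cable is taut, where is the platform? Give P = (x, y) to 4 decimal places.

each cable: (A_i−P)·(A_i−P) = L_i²; let k_i = ‖A_i‖²−L_i²
k_1 = 16.0000+36.0000−12.5000 = 39.5000
row 1: 0.0000x + 12.0000y = 42.0000  (k_2=-2.5000)
row 2: 8.0000x + 6.0000y = 73.0000  (k_3=-33.5000)
Cramer on rows 1–2 → x = 6.5000, y = 3.5000

(6.5000, 3.5000)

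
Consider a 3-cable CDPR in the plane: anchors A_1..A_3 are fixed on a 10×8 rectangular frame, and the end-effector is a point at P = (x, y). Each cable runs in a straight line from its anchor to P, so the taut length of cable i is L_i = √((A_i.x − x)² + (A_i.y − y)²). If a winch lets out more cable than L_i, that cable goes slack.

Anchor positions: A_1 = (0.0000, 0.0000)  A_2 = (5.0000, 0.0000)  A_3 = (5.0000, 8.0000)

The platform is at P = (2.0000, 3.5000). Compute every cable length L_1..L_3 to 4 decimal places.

(4.0311, 4.6098, 5.4083)

L_1: Δ = A_1−P = (-2.0000, -3.5000) → ‖Δ‖ = √16.2500 = 4.0311
L_2: Δ = A_2−P = (3.0000, -3.5000) → ‖Δ‖ = √21.2500 = 4.6098
L_3: Δ = A_3−P = (3.0000, 4.5000) → ‖Δ‖ = √29.2500 = 5.4083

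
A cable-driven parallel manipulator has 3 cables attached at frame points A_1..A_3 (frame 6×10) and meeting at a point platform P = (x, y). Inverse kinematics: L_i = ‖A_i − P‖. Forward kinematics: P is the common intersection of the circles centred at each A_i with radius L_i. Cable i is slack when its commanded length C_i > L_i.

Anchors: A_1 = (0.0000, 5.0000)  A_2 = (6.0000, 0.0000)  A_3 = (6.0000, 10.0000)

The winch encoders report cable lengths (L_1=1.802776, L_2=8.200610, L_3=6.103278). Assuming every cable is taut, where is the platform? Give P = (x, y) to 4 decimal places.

each cable: (A_i−P)·(A_i−P) = L_i²; let k_i = ‖A_i‖²−L_i²
k_1 = 0.0000+25.0000−3.2500 = 21.7500
row 1: -12.0000x + 10.0000y = 53.0000  (k_2=-31.2500)
row 2: -12.0000x − 10.0000y = -77.0000  (k_3=98.7500)
Cramer on rows 1–2 → x = 1.0000, y = 6.5000

(1.0000, 6.5000)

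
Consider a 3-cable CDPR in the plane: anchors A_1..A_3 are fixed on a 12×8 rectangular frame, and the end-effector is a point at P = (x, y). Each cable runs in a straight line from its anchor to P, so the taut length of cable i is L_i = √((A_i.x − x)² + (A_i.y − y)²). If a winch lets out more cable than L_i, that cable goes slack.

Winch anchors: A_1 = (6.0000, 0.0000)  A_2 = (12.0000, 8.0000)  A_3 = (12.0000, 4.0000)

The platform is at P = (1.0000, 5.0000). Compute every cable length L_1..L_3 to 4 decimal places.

cable 1: Δx=5.0000, Δy=-5.0000; L_1 = √(Δx²+Δy²) = 7.0711
cable 2: Δx=11.0000, Δy=3.0000; L_2 = √(Δx²+Δy²) = 11.4018
cable 3: Δx=11.0000, Δy=-1.0000; L_3 = √(Δx²+Δy²) = 11.0454

(7.0711, 11.4018, 11.0454)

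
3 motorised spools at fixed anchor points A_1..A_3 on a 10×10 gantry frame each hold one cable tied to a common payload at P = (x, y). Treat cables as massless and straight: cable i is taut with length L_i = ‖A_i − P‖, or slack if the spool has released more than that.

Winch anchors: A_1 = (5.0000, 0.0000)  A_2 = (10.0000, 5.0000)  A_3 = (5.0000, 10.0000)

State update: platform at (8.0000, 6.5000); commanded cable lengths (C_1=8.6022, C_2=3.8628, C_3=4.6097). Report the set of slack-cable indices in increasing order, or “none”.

1, 2

cable 1: √((-3.0000)²+(-6.5000)²)=7.1589, C_1=8.6022: slack
cable 2: √((2.0000)²+(-1.5000)²)=2.5000, C_2=3.8628: slack
cable 3: √((-3.0000)²+(3.5000)²)=4.6098, C_3=4.6097: taut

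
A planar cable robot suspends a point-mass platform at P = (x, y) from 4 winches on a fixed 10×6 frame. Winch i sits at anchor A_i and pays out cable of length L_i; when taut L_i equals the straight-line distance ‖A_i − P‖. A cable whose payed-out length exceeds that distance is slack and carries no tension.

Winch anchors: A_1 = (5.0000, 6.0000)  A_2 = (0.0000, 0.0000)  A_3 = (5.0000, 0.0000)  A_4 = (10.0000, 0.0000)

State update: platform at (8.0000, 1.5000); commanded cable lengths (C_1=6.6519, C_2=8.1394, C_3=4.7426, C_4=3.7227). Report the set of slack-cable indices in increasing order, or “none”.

cable 1: L_1 = ‖A_1−P‖ = 5.4083;  C_1 = 6.6519 → slack
cable 2: L_2 = ‖A_2−P‖ = 8.1394;  C_2 = 8.1394 → taut
cable 3: L_3 = ‖A_3−P‖ = 3.3541;  C_3 = 4.7426 → slack
cable 4: L_4 = ‖A_4−P‖ = 2.5000;  C_4 = 3.7227 → slack

1, 3, 4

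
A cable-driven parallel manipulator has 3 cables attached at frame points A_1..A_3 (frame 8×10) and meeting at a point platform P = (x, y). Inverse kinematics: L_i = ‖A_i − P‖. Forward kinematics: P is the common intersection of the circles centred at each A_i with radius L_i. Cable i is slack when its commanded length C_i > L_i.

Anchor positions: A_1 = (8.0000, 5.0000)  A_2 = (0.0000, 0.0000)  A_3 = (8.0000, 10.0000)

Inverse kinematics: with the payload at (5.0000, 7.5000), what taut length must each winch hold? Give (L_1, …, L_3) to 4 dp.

(3.9051, 9.0139, 3.9051)

cable 1: Δx=3.0000, Δy=-2.5000; L_1 = √(Δx²+Δy²) = 3.9051
cable 2: Δx=-5.0000, Δy=-7.5000; L_2 = √(Δx²+Δy²) = 9.0139
cable 3: Δx=3.0000, Δy=2.5000; L_3 = √(Δx²+Δy²) = 3.9051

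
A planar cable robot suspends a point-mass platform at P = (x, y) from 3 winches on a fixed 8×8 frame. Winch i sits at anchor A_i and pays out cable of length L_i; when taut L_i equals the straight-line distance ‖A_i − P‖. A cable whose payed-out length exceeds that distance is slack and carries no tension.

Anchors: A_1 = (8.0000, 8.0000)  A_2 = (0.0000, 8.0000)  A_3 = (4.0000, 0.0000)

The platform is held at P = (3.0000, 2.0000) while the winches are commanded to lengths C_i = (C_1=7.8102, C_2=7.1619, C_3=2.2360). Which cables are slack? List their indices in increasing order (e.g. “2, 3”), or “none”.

2

cable 1: √((5.0000)²+(6.0000)²)=7.8102, C_1=7.8102: taut
cable 2: √((-3.0000)²+(6.0000)²)=6.7082, C_2=7.1619: slack
cable 3: √((1.0000)²+(-2.0000)²)=2.2361, C_3=2.2360: taut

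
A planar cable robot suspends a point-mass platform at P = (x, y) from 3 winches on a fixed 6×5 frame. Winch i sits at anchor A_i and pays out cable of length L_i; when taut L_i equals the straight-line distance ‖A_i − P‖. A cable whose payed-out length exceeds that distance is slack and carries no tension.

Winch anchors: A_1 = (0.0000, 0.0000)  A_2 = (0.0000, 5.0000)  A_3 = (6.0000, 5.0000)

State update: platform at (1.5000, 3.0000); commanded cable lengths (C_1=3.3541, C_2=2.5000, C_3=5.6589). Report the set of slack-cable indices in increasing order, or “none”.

i=1: geometric 3.3541 vs commanded 3.3541 ⇒ taut
i=2: geometric 2.5000 vs commanded 2.5000 ⇒ taut
i=3: geometric 4.9244 vs commanded 5.6589 ⇒ slack

3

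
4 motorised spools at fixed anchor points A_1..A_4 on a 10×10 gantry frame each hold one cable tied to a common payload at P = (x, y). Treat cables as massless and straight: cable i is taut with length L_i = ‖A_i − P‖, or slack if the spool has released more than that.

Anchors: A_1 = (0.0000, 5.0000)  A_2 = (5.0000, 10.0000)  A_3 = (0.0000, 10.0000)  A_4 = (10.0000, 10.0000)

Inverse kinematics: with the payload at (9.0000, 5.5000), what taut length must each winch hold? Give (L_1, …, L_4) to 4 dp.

cable 1: Δx=-9.0000, Δy=-0.5000; L_1 = √(Δx²+Δy²) = 9.0139
cable 2: Δx=-4.0000, Δy=4.5000; L_2 = √(Δx²+Δy²) = 6.0208
cable 3: Δx=-9.0000, Δy=4.5000; L_3 = √(Δx²+Δy²) = 10.0623
cable 4: Δx=1.0000, Δy=4.5000; L_4 = √(Δx²+Δy²) = 4.6098

(9.0139, 6.0208, 10.0623, 4.6098)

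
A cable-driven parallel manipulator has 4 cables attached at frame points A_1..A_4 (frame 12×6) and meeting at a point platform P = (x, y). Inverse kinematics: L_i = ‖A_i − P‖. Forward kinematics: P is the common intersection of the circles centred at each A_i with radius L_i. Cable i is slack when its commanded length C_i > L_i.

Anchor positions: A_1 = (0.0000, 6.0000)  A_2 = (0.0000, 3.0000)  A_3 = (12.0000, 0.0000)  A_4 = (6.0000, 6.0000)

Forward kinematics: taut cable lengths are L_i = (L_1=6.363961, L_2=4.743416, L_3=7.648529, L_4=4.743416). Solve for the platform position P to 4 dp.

(4.5000, 1.5000)

expand ‖A_i−P‖²=L_i² and subtract eq 1 (q_i ≔ ‖A_i‖²−L_i²)
q_1 = 0.0000+36.0000−40.5000 = -4.5000
eq1−eq2 → [0.0000  6.0000]·P = 9.0000
eq1−eq3 → [-24.0000  12.0000]·P = -90.0000
eq1−eq4 → [-12.0000  0.0000]·P = -54.0000
2×2 solve → P = (4.5000, 1.5000)
check cable 4: ‖A_4−P‖² = 22.5000 ≈ L_4² = 22.5000 ✓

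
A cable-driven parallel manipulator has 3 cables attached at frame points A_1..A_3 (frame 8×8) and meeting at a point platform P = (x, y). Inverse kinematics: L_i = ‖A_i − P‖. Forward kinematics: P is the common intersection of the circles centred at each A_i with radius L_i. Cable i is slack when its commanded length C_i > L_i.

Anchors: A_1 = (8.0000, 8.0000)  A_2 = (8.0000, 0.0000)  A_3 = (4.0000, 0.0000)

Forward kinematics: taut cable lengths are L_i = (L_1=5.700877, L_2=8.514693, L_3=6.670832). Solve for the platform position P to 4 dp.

each cable: (A_i−P)·(A_i−P) = L_i²; let c_i = ‖A_i‖²−L_i²
c_1 = 64.0000+64.0000−32.5000 = 95.5000
row 1: 0.0000x + 16.0000y = 104.0000  (c_2=-8.5000)
row 2: 8.0000x + 16.0000y = 124.0000  (c_3=-28.5000)
Cramer on rows 1–2 → x = 2.5000, y = 6.5000

(2.5000, 6.5000)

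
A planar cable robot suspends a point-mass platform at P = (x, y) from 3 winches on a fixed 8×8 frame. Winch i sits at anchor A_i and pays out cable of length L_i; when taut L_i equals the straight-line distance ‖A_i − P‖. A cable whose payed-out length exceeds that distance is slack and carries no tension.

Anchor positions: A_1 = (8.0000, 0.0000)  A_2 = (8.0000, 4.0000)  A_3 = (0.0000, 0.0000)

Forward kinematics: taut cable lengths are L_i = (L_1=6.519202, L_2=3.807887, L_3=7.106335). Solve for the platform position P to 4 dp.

circle eqns → linear via eq_j − eq_1; set k_j = A_j·A_j − L_j²
k_1 = 64.0000+0.0000−42.5000 = 21.5000
0.0000·x − 8.0000·y = k_1−k_2 = -44.0000
16.0000·x + 0.0000·y = k_1−k_3 = 72.0000
solve first two rows → x=4.5000, y=5.5000

(4.5000, 5.5000)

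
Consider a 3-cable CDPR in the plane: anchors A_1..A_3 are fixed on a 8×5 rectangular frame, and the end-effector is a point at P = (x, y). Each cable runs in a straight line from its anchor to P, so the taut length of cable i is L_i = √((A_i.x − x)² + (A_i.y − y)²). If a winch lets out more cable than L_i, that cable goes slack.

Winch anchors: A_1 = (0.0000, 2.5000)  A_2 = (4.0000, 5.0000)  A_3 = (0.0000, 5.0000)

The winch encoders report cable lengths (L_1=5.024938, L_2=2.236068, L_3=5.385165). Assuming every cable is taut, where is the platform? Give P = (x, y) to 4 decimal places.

(5.0000, 3.0000)

circle eqns → linear via eq_j − eq_1; set c_j = A_j·A_j − L_j²
c_1 = 0.0000+6.2500−25.2500 = -19.0000
-8.0000·x − 5.0000·y = c_1−c_2 = -55.0000
0.0000·x − 5.0000·y = c_1−c_3 = -15.0000
solve first two rows → x=5.0000, y=3.0000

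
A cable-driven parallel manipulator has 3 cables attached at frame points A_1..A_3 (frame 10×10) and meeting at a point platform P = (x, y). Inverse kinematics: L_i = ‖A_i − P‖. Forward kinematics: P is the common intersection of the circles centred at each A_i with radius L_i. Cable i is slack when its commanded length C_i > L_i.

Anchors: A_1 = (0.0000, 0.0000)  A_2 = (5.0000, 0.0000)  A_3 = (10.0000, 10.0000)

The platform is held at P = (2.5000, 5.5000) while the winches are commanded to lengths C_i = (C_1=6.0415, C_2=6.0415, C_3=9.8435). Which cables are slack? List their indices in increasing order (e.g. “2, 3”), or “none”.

cable 1: √((-2.5000)²+(-5.5000)²)=6.0415, C_1=6.0415: taut
cable 2: √((2.5000)²+(-5.5000)²)=6.0415, C_2=6.0415: taut
cable 3: √((7.5000)²+(4.5000)²)=8.7464, C_3=9.8435: slack

3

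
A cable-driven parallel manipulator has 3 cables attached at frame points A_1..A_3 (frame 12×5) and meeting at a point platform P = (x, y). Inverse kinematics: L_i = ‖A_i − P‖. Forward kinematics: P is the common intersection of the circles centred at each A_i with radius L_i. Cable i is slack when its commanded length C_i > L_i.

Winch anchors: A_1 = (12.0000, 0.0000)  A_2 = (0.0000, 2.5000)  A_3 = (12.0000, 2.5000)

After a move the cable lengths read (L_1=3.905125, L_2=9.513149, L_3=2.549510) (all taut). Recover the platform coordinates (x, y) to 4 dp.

(9.5000, 3.0000)

each cable: (A_i−P)·(A_i−P) = L_i²; let c_i = ‖A_i‖²−L_i²
c_1 = 144.0000+0.0000−15.2500 = 128.7500
row 1: 24.0000x − 5.0000y = 213.0000  (c_2=-84.2500)
row 2: 0.0000x − 5.0000y = -15.0000  (c_3=143.7500)
Cramer on rows 1–2 → x = 9.5000, y = 3.0000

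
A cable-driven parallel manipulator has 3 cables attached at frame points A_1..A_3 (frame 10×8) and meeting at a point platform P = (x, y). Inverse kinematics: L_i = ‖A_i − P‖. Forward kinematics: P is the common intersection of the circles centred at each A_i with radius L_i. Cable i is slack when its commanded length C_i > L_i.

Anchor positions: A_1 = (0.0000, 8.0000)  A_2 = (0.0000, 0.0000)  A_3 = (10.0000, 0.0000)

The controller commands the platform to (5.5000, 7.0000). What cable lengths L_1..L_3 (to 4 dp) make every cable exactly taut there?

L_1 = √((0.0000−5.5000)² + (8.0000−7.0000)²) = 5.5902
L_2 = √((0.0000−5.5000)² + (0.0000−7.0000)²) = 8.9022
L_3 = √((10.0000−5.5000)² + (0.0000−7.0000)²) = 8.3217

(5.5902, 8.9022, 8.3217)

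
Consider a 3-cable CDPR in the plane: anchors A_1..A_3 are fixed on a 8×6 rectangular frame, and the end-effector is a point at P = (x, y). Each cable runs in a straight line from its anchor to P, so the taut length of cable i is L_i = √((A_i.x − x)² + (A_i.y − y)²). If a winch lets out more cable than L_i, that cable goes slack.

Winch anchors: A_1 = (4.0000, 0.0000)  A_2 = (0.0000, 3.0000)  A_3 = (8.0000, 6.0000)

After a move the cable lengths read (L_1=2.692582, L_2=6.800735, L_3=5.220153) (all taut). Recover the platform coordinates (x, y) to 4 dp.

each cable: (A_i−P)·(A_i−P) = L_i²; let k_i = ‖A_i‖²−L_i²
k_1 = 16.0000+0.0000−7.2500 = 8.7500
row 1: 8.0000x − 6.0000y = 46.0000  (k_2=-37.2500)
row 2: -8.0000x − 12.0000y = -64.0000  (k_3=72.7500)
Cramer on rows 1–2 → x = 6.5000, y = 1.0000

(6.5000, 1.0000)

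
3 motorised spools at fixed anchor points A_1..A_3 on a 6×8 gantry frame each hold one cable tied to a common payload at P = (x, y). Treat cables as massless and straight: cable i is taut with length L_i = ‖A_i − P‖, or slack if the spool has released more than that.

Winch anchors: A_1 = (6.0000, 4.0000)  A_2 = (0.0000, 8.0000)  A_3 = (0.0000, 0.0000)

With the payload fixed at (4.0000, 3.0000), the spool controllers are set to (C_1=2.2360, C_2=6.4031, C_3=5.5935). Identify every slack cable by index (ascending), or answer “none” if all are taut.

cable 1: L_1 = ‖A_1−P‖ = 2.2361;  C_1 = 2.2360 → taut
cable 2: L_2 = ‖A_2−P‖ = 6.4031;  C_2 = 6.4031 → taut
cable 3: L_3 = ‖A_3−P‖ = 5.0000;  C_3 = 5.5935 → slack

3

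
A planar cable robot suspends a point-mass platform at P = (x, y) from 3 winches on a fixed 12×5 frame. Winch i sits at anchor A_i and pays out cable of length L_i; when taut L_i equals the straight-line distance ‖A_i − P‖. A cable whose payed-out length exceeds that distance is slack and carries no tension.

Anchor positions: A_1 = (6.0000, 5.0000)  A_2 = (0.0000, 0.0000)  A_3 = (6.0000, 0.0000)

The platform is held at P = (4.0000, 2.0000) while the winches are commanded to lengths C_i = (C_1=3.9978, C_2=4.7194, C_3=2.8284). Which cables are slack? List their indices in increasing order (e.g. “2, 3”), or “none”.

i=1: geometric 3.6056 vs commanded 3.9978 ⇒ slack
i=2: geometric 4.4721 vs commanded 4.7194 ⇒ slack
i=3: geometric 2.8284 vs commanded 2.8284 ⇒ taut

1, 2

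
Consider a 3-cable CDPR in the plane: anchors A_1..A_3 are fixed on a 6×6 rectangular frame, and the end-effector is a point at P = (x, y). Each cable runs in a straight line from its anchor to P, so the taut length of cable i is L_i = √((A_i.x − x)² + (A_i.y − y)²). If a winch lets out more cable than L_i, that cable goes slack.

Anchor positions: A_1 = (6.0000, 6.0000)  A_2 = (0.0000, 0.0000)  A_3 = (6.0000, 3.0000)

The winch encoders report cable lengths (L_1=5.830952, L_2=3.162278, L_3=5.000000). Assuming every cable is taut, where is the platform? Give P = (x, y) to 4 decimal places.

expand ‖A_i−P‖²=L_i² and subtract eq 1 (k_i ≔ ‖A_i‖²−L_i²)
k_1 = 36.0000+36.0000−34.0000 = 38.0000
eq1−eq2 → [12.0000  12.0000]·P = 48.0000
eq1−eq3 → [0.0000  6.0000]·P = 18.0000
2×2 solve → P = (1.0000, 3.0000)

(1.0000, 3.0000)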